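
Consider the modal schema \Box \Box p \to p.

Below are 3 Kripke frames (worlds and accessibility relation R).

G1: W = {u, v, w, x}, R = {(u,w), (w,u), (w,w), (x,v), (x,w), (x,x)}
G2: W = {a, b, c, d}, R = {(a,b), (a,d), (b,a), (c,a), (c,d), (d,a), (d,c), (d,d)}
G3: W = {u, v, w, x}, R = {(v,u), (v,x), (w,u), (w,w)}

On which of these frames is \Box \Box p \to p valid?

G2

The schema corresponds to a generalized confluence (Geach) condition: \forall x \exists w (x R^2 w \wedge x = w).
G1: fails — at v but no t with vR²t and v=t.
G2: holds.
G3: fails — at u but no t with uR²t and u=t.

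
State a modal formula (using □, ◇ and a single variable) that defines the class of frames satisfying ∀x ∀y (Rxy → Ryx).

The condition is symmetry. The B schema q → □◇q defines it.
Suppose q→□◇q is valid. Take Rxy and set V(q)={x}. Then q at x, so □◇q at x, so ◇q at y, so some z with Ryz has q; z=x, i.e. Ryx.

q → □◇q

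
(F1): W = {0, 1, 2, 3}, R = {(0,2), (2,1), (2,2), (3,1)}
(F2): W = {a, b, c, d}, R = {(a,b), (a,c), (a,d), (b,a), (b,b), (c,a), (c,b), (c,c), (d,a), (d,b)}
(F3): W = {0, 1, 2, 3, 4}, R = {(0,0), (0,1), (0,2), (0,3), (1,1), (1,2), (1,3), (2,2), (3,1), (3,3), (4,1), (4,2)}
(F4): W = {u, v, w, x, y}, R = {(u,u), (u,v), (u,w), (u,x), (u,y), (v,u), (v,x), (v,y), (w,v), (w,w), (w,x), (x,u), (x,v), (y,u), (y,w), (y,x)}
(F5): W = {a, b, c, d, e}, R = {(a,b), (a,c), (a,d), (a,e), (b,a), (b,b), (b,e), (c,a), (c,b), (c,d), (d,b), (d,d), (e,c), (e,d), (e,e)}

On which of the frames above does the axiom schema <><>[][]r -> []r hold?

(F4)

Frame correspondent (Sahlqvist): forall x forall y forall z ((x R^2 y & xRz) -> exists w (y R^2 w & z = w)) — i.e. a generalized confluence (Geach) condition.
(F1): fails — 0R²1, 0R2 but no w with 1R²w and 2=w.
(F2): fails — aR²a, aRd but no w with aR²w and d=w.
(F3): fails — 0R²1, 0R0 but no w with 1R²w and 0=w.
(F4): condition met.
(F5): fails — aR²d, aRc but no w with dR²w and c=w.
Valid on: (F4).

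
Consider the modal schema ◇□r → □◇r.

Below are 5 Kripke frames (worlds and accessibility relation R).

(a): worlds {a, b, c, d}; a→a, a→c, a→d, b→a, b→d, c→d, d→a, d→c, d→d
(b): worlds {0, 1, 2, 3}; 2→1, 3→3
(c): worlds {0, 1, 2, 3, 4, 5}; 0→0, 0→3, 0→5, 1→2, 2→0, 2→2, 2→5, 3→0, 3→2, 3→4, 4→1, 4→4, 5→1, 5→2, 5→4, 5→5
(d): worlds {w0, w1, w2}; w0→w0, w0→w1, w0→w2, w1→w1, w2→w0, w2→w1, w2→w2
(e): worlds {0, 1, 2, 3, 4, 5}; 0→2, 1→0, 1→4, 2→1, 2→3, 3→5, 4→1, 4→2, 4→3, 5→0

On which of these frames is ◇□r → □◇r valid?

(a), (d)

Frame correspondent (Sahlqvist): ∀x ∀y ∀z (Rxy ∧ Rxz → ∃w (Ryw ∧ Rzw)) — i.e. convergence.
(a): ✓.
(b): fails — R21 and R21 but 1 and 1 have no common successor.
(c): fails — R34 and R32 but 4 and 2 have no common successor.
(d): ✓.
(e): fails — R23 and R21 but 3 and 1 have no common successor.
Valid on: (a), (d).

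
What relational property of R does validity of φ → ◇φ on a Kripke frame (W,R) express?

Reflexivity

Replacing φ by ¬φ and contraposing gives the equivalent schema □φ → φ.
Suppose □φ→φ is valid. At any x set V(φ)={w : Rxw}. Then □φ holds at x, so φ holds at x, i.e. Rxx.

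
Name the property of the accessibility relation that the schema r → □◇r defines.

This schema is the B axiom.
Its frame correspondent is symmetry — ∀x ∀y (Rxy → Ryx).

symmetry: ∀x ∀y (Rxy → Ryx)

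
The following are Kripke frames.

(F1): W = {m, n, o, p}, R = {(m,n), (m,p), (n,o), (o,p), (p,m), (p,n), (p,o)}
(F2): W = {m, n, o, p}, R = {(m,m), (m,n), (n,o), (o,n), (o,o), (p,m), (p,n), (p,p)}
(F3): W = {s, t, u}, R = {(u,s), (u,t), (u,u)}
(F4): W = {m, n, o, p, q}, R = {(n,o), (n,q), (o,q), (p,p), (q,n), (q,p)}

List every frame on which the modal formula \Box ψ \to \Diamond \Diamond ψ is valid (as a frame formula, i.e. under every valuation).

(F2)

Frame correspondent (Sahlqvist): \forall x \exists w (xRw \wedge x R^2 w) — i.e. a generalized confluence (Geach) condition.
(F1): fails — at n but no w with nRw and nR²w.
(F2): condition met.
(F3): fails — at s but no w with sRw and sR²w.
(F4): fails — at m but no w with mRw and mR²w.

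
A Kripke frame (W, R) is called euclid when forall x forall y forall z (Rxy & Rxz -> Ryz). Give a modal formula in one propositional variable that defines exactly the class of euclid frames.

◇q → □◇q

A defining formula is ◇q → □◇q (the 5 axiom).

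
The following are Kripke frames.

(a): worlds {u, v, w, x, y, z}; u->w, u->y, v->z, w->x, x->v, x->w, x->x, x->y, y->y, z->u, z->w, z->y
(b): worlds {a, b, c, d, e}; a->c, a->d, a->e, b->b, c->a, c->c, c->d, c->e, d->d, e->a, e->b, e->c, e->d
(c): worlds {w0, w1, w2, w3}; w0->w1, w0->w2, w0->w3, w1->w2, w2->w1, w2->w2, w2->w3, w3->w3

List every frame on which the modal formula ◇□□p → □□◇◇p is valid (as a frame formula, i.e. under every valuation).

Frame correspondent (Sahlqvist): ∀x ∀y ∀z ((xRy ∧ xR²z) → ∃w (yR²w ∧ zR²w)) — i.e. a generalized confluence (Geach) condition.
(a): condition met.
(b): fails — aRd, aR²b but no w with dR²w and bR²w.
(c): condition met.

(a), (c)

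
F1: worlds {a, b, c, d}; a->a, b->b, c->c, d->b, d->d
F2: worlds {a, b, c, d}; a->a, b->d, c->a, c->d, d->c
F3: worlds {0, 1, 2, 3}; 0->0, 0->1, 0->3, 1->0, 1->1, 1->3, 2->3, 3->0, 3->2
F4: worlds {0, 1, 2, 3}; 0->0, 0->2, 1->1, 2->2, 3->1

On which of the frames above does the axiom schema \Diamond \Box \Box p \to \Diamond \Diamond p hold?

F1, F3, F4

Frame correspondent (Sahlqvist): \forall x \forall y (xRy \to \exists w (y R^2 w \wedge x R^2 w)) — i.e. a generalized confluence (Geach) condition.
F1: holds.
F2: fails — bRd but no w with dR²w and bR²w.
F3: holds.
F4: holds.
Valid on: F1, F3, F4.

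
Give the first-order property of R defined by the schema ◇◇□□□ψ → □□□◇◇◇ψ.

∀x ∀y ∀z ((xR²y ∧ xR³z) → ∃w (yR³w ∧ zR³w))

This is a Sahlqvist (Geach-type) schema ◇^2□^3ψ → □^3◇^3ψ.
First-order correspondent: ∀x ∀y ∀z ((xR²y ∧ xR³z) → ∃w (yR³w ∧ zR³w)).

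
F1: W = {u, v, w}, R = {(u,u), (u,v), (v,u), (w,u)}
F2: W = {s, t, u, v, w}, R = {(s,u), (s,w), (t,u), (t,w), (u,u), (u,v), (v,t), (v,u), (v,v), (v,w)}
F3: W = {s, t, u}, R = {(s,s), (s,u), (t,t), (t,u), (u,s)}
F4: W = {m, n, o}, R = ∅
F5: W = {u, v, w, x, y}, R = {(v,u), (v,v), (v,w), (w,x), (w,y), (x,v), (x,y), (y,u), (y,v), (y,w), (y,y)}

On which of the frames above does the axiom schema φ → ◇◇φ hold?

The schema corresponds to a generalized confluence (Geach) condition: ∀x ∃w (x = w ∧ xR²w).
F1: fails — at w but no t with w=t and wR²t.
F2: fails — at s but no w* with s=w* and sR²w*.
F3: condition met.
F4: fails — at m but no w with m=w and mR²w.
F5: fails — at u but no t with u=t and uR²t.

F3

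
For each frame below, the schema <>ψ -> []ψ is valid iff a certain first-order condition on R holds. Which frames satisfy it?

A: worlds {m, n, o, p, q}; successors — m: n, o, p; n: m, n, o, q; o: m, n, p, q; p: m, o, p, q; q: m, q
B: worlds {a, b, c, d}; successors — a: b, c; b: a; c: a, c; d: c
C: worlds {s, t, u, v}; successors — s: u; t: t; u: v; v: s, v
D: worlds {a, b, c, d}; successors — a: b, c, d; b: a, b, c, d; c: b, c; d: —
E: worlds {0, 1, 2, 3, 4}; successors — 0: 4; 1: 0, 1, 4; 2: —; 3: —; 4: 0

none

Frame correspondent (Sahlqvist): forall x forall y forall z (Rxy & Rxz -> y = z) — i.e. partial functionality.
A: fails — m sees both n and o.
B: fails — a sees both b and c.
C: fails — v sees both s and v.
D: fails — a sees both b and c.
E: fails — 1 sees both 0 and 1.
Valid on no frame.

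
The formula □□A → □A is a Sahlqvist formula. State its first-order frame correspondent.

density

Suppose □□A→□A is valid. Take Rxy and set V(A)={w : xR²w}. Then □□A at x, so □A at x, so A at y, i.e. ∃z(Rxz∧Rzy).
Conversely, any frame satisfying ∀x ∀y (Rxy → ∃z (Rxz ∧ Rzy)) validates the schema.
So the correspondent is density.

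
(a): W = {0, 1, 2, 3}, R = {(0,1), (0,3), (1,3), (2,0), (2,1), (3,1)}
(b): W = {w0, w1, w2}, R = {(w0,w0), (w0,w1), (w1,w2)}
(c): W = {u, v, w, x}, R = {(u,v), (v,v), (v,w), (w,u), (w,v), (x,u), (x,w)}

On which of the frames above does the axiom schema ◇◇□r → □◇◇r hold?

This is the axiom for a generalized confluence (Geach) condition; its first-order frame correspondent is ∀x ∀y ∀z ((xR²y ∧ xRz) → ∃w (yRw ∧ zR²w)).
(a): fails — 0R²1, 0R1 but no w with 1Rw and 1R²w.
(b): fails — w0R²w0, w0Rw1 but no w with w0Rw and w1R²w.
(c): holds.
Valid on: (c).

(c)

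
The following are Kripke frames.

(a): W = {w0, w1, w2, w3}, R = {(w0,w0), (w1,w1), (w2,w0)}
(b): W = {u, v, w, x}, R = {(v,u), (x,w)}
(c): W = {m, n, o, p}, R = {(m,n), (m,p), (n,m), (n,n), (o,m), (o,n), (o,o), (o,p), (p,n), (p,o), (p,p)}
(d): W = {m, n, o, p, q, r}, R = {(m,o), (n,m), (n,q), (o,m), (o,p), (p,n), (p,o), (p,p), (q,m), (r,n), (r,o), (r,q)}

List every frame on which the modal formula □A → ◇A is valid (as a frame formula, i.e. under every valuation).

(c), (d)

Frame correspondent (Sahlqvist): ∀x ∃y Rxy — i.e. seriality.
(a): fails — world w3 has no successor.
(b): fails — world u has no successor.
(c): satisfies the condition.
(d): satisfies the condition.
Valid on: (c), (d).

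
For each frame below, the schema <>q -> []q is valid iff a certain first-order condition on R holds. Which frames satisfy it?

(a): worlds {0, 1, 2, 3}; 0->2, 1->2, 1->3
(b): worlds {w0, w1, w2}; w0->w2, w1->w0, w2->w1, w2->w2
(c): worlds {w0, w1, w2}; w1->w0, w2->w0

This is the axiom for partial functionality; its first-order frame correspondent is forall x forall y forall z (Rxy & Rxz -> y = z).
(a): fails — 1 sees both 2 and 3.
(b): fails — w2 sees both w1 and w2.
(c): condition met.

(c)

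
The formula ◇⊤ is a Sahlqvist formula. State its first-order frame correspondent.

seriality: ∀x ∃y Rxy

◇⊤ holds at w iff w has a successor, so frame-validity of ◇⊤ is exactly seriality. Equivalently via □ψ → ◇ψ:
Suppose □ψ→◇ψ is valid. At any x set V(ψ)=W. Then □ψ at x, so ◇ψ at x, so x has a successor.
The converse is a direct semantic check.
Frame condition: ∀x ∃y Rxy.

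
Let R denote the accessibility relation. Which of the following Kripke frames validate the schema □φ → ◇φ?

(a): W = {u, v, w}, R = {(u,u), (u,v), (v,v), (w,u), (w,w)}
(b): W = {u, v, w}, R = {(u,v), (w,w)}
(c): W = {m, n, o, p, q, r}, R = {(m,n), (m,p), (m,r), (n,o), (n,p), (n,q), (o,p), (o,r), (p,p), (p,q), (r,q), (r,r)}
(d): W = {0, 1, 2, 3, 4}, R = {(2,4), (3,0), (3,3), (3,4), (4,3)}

Frame correspondent (Sahlqvist): ∀x ∃y Rxy — i.e. seriality.
(a): condition met.
(b): fails — world v has no successor.
(c): fails — world q has no successor.
(d): fails — world 0 has no successor.

(a)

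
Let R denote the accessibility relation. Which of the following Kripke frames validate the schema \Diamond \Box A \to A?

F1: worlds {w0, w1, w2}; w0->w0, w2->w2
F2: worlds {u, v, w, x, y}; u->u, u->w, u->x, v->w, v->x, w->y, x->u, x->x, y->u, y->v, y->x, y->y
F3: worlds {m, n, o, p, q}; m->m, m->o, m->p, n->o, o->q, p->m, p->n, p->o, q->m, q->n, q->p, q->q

This is the axiom for symmetry; its first-order frame correspondent is \forall x \forall y (Rxy \to Ryx).
F1: condition met.
F2: fails — Ryx but not Rxy.
F3: fails — Rpn but not Rnp.
Valid on: F1.

F1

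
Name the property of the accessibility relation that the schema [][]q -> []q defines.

density

Suppose □□q→□q is valid. Take Rxy and set V(q)={w : xR²w}. Then □□q at x, so □q at x, so q at y, i.e. ∃z(Rxz∧Rzy).
Conversely, on a frame with density the schema holds at every world under every valuation.
Frame condition: forall x forall y (Rxy -> exists z (Rxz & Rzy)).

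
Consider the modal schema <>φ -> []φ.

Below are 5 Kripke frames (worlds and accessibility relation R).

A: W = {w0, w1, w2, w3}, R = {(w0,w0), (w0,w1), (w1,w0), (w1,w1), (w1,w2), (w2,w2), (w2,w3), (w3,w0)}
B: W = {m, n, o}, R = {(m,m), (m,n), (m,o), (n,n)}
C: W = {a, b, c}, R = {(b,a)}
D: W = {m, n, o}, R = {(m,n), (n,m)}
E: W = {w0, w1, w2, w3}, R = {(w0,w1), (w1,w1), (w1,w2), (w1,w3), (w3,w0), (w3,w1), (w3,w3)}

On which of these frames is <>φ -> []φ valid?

C, D

This is the axiom for partial functionality; its first-order frame correspondent is forall x forall y forall z (Rxy & Rxz -> y = z).
A: fails — w0 sees both w0 and w1.
B: fails — m sees both m and n.
C: satisfies the condition.
D: satisfies the condition.
E: fails — w1 sees both w1 and w2.
Valid on: C, D.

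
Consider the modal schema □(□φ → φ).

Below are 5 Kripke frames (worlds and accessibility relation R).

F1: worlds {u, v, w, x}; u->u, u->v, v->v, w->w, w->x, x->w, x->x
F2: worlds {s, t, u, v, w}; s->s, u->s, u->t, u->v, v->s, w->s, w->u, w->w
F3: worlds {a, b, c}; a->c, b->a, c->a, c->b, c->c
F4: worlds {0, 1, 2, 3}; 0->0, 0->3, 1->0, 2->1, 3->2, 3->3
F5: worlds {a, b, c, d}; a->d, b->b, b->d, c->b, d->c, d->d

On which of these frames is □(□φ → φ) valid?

F1

The schema corresponds to shift-reflexivity: ∀x ∀y (Rxy → Ryy).
F1: ✓.
F2: fails — Ruv but not Rvv.
F3: fails — Rba but not Raa.
F4: fails — R32 but not R22.
F5: fails — Rdc but not Rcc.
Valid on: F1.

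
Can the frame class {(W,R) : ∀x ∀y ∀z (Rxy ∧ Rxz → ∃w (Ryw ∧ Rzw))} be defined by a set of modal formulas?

Yes — defined by ◇□r → □◇r

The condition is convergence. A defining modal formula is ◇□r → □◇r.
Suppose ◇□r→□◇r is valid. Take Rxy, Rxz and set V(r)={w : Ryw}. Then □r at y so ◇□r at x, so □◇r at x, so ◇r at z, giving w with Rzw and Ryw.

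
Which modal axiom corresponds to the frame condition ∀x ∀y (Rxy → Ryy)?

□(□r → r)

A defining formula is □(□r → r) (the T□ axiom).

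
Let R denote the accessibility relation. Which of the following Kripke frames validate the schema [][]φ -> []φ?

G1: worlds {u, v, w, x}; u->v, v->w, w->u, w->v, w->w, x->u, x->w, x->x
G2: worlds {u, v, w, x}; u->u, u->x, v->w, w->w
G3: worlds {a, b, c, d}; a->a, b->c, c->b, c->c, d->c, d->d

The schema corresponds to density: forall x forall y (Rxy -> exists z (Rxz & Rzy)).
G1: fails — Ruv but no z with Ruz and Rzv.
G2: satisfies the condition.
G3: satisfies the condition.
Valid on: G2, G3.

G2, G3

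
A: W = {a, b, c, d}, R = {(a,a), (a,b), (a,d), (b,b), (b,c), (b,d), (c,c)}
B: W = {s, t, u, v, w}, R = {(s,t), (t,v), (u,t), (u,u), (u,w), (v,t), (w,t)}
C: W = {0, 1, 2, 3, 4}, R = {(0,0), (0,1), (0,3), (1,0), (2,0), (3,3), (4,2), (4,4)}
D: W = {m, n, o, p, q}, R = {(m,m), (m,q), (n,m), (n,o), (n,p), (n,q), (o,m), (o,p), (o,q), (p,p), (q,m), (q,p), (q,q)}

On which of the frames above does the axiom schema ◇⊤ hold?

B, C, D

The schema corresponds to seriality: ∀x ∃y Rxy.
A: fails — world d has no successor.
B: holds.
C: holds.
D: holds.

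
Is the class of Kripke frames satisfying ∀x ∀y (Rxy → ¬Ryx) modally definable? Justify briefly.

Modal frame validity is preserved under surjective bounded morphisms.
The 4-cycle (worlds 0,1,2,3 with 0→1→2→3→0) is asymmetric. Mapping every world to a single reflexive point • is a surjective bounded morphism, and the reflexive point is not asymmetric (R•• but asymmetry requires ¬R••).
So no modal formula (or set of formulas) defines exactly the asymmetric frames.

No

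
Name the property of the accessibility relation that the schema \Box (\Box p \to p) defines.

Suppose □(□p→p) is valid. Take Rxy and set V(p)={w : Ryw}. Then at y, □p holds; since □(□p→p) at x, □p→p at y, so p at y, i.e. Ryy.
Conversely, any frame satisfying \forall x \forall y (Rxy \to Ryy) validates the schema.
So the correspondent is shift-reflexivity.

shift-reflexivity: \forall x \forall y (Rxy \to Ryy)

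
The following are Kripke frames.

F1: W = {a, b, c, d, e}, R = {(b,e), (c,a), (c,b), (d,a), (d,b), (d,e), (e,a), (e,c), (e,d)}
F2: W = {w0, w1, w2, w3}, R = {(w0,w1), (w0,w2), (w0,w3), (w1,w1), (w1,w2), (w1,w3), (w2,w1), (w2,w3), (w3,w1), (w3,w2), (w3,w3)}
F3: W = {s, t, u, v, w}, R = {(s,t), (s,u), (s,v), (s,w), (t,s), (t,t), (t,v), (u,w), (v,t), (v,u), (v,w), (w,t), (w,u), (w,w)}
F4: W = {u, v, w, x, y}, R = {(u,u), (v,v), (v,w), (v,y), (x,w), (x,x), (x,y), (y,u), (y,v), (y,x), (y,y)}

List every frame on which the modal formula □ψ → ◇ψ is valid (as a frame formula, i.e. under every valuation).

F2, F3

Frame correspondent (Sahlqvist): ∀x ∃y Rxy — i.e. seriality.
F1: fails — world a has no successor.
F2: satisfies the condition.
F3: satisfies the condition.
F4: fails — world w has no successor.
Valid on: F2, F3.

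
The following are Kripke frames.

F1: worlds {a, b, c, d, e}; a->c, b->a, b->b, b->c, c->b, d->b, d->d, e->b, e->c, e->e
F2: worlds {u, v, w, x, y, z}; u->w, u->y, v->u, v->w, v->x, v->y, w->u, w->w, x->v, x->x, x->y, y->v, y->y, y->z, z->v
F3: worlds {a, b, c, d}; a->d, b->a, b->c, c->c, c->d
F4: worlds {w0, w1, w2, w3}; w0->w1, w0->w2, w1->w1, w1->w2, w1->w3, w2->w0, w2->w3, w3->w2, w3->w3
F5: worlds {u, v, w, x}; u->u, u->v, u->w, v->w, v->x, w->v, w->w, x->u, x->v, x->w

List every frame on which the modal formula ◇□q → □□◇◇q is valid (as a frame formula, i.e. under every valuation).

This is the axiom for a generalized confluence (Geach) condition; its first-order frame correspondent is ∀x ∀y ∀z ((xRy ∧ xR²z) → ∃w (yRw ∧ zR²w)).
F1: fails — bRa, bR²a but no w with aRw and aR²w.
F2: fails — yRz, yR²w but no t with zRt and wR²t.
F3: fails — bRa, bR²d but no w with aRw and dR²w.
F4: satisfies the condition.
F5: satisfies the condition.

F4, F5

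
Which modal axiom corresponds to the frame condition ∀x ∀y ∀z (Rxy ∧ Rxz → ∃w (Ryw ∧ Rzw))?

◇□q → □◇q

A defining formula is ◇□q → □◇q (the .2 axiom).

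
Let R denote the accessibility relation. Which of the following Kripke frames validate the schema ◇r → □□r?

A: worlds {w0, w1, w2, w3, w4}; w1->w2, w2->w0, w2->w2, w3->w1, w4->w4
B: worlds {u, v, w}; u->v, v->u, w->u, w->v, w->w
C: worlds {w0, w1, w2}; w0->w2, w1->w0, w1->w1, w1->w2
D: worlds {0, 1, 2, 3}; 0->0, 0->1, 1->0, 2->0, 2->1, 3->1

The schema corresponds to a generalized confluence (Geach) condition: ∀x ∀y ∀z ((xRy ∧ xR²z) → ∃w (y = w ∧ z = w)).
A: fails — w1Rw2, w1R²w0 but w2 ≠ w0.
B: fails — uRv, uR²u but v ≠ u.
C: fails — w1Rw0, w1R²w1 but w0 ≠ w1.
D: fails — 0R0, 0R²1 but 0 ≠ 1.

none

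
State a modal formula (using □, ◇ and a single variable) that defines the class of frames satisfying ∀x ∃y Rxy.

The condition is seriality. The D schema □r → ◇r defines it.
Suppose □r→◇r is valid. At any x set V(r)=W. Then □r at x, so ◇r at x, so x has a successor.

□r → ◇r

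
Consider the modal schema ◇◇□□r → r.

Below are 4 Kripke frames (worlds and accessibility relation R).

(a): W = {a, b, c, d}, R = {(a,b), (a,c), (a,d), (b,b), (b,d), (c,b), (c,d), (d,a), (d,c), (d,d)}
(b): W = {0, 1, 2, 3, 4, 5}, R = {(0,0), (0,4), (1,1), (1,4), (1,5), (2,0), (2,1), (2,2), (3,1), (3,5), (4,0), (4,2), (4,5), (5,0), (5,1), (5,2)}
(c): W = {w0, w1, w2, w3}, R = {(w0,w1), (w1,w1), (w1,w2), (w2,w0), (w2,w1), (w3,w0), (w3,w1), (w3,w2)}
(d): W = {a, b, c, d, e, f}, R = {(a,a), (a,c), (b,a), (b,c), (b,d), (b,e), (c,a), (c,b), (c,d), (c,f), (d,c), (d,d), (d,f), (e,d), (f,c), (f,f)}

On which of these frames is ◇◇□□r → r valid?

This is the axiom for a generalized confluence (Geach) condition; its first-order frame correspondent is ∀x ∀y (xR²y → ∃w (yR²w ∧ x = w)).
(a): ✓.
(b): fails — 1R²0 but no w with 0R²w and 1=w.
(c): fails — w0R²w2 but no w with w2R²w and w0=w.
(d): fails — bR²c but no w with cR²w and b=w.
Valid on: (a).

(a)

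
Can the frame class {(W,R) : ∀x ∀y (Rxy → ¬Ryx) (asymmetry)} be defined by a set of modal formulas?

Any modally definable frame class is closed under surjective bounded morphisms.
The 5-cycle (worlds 0,1,2,3,4 with 0→1→2→3→4→0) is asymmetric. Mapping every world to a single reflexive point • is a surjective bounded morphism, and the reflexive point is not asymmetric (R•• but asymmetry requires ¬R••).
Hence asymmetry is not modally definable.

No — not modally definable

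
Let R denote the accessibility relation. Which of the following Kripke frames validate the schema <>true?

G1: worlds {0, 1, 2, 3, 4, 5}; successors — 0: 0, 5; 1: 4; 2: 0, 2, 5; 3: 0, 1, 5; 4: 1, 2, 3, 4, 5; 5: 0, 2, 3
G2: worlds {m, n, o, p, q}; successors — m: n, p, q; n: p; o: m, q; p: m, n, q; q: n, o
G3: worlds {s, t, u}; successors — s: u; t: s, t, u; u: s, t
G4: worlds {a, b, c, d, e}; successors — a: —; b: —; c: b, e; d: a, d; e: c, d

The schema corresponds to seriality: forall x exists y Rxy.
G1: holds.
G2: holds.
G3: holds.
G4: fails — world a has no successor.

G1, G2, G3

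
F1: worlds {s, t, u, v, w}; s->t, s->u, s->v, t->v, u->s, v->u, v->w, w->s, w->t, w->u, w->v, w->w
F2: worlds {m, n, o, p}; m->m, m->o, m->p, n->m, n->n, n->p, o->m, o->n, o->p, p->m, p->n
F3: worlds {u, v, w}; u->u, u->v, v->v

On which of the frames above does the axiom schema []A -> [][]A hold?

The schema corresponds to transitivity: forall x forall y forall z (Rxy & Ryz -> Rxz).
F1: fails — Rtv and Rvw but not Rtw.
F2: fails — Rom and Rmo but not Roo.
F3: holds.
Valid on: F3.

F3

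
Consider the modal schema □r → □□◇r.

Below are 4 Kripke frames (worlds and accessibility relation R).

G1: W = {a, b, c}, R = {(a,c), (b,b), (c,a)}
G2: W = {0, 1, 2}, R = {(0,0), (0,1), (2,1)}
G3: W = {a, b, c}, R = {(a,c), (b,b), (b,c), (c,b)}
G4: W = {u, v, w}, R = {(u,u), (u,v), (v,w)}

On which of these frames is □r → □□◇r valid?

Frame correspondent (Sahlqvist): ∀x ∀z (xR²z → ∃w (xRw ∧ zRw)) — i.e. a generalized confluence (Geach) condition.
G1: holds.
G2: fails — 0R²1 but no w with 0Rw and 1Rw.
G3: holds.
G4: fails — uR²v but no t with uRt and vRt.

G1, G3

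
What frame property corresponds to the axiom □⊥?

Emptiness of R

This is the Ver axiom.
It corresponds to emptiness of R: ∀x ∀y ¬Rxy.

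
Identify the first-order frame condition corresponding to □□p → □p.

density: ∀x ∀y (Rxy → ∃z (Rxz ∧ Rzy))

Suppose □□p→□p is valid. Take Rxy and set V(p)={w : xR²w}. Then □□p at x, so □p at x, so p at y, i.e. ∃z(Rxz∧Rzy).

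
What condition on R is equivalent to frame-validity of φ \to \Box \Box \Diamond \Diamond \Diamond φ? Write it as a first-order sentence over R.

\forall x \forall z (x R^2 z \to \exists w (x = w \wedge z R^3 w))

This is a Sahlqvist (Geach-type) schema ◇^0□^0φ → □^2◇^3φ.
Minimal-valuation argument: fix x; take any y with xR^0y and any z with xR^2z. Set V(φ) to the set of worlds R-reachable from y in exactly 0 steps. Then □^0φ holds at y, so the antecedent holds at x; validity forces ◇^3φ at z, giving a w with zR^3w and yR^0w.
First-order correspondent: \forall x \forall z (x R^2 z \to \exists w (x = w \wedge z R^3 w)).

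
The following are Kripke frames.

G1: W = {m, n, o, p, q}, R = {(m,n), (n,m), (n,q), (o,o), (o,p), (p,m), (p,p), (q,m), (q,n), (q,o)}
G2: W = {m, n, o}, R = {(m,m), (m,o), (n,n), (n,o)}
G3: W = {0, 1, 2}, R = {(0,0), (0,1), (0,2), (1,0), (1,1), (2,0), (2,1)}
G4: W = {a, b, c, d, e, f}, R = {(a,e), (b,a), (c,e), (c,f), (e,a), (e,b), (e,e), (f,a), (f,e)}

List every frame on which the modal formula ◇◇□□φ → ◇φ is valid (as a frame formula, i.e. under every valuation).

The schema corresponds to a generalized confluence (Geach) condition: ∀x ∀y (xR²y → ∃w (yR²w ∧ xRw)).
G1: fails — mR²m but no w with mR²w and mRw.
G2: fails — mR²o but no w with oR²w and mRw.
G3: ✓.
G4: ✓.
Valid on: G3, G4.

G3, G4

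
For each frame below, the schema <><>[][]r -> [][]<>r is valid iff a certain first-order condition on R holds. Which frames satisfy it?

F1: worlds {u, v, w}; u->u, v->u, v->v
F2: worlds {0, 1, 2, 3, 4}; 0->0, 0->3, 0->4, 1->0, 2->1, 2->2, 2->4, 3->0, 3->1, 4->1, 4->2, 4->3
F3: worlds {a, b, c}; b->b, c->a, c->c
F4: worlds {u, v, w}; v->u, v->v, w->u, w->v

F1, F2

Frame correspondent (Sahlqvist): forall x forall y forall z ((x R^2 y & x R^2 z) -> exists w (y R^2 w & zRw)) — i.e. a generalized confluence (Geach) condition.
F1: holds.
F2: holds.
F3: fails — cR²a, cR²a but no w with aR²w and aRw.
F4: fails — vR²u, vR²u but no t with uR²t and uRt.
Valid on: F1, F2.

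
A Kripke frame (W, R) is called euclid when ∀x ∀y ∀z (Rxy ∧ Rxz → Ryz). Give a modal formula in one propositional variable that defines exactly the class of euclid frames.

◇r → □◇r

The condition is the Euclidean property. The 5 schema ◇r → □◇r defines it.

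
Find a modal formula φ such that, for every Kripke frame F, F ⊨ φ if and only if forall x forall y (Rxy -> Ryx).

The condition is symmetry. The B schema ψ → □◇ψ defines it.
Suppose ψ→□◇ψ is valid. Take Rxy and set V(ψ)={x}. Then ψ at x, so □◇ψ at x, so ◇ψ at y, so some z with Ryz has ψ; z=x, i.e. Ryx.

ψ → □◇ψ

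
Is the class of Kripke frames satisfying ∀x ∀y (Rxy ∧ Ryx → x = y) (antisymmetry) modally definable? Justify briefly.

Not definable by any modal formula

If a class were modally definable it would be closed under surjective bounded morphisms (Goldblatt–Thomason).
The 4-cycle (worlds s,t,u,v with s→t→u→v→s) is antisymmetric. Sending even-indexed worlds to • and odd-indexed worlds to ∘ is a surjective bounded morphism onto the two-world frame with •↔∘, which is not antisymmetric.
So the class is not modally definable.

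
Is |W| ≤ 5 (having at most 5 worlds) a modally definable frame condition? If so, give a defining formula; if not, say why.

Any modally definable frame class is closed under disjoint unions.
Any modal formula valid on each of 6 disjoint one-world frames is valid on their disjoint union (validity is preserved under disjoint unions). Each one-world frame has |W|=1≤5, but the union has |W|=6.
So the class is not modally definable.

No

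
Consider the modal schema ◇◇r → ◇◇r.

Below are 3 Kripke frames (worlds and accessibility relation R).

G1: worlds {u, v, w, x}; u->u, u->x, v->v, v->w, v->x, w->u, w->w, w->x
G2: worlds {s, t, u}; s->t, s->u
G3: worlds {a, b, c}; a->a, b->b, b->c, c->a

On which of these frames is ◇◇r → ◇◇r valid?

G1, G2, G3

This is the axiom for a generalized confluence (Geach) condition; its first-order frame correspondent is ∀x ∀y (xR²y → ∃w (y = w ∧ xR²w)).
G1: condition met.
G2: condition met.
G3: condition met.
Valid on: G1, G2, G3.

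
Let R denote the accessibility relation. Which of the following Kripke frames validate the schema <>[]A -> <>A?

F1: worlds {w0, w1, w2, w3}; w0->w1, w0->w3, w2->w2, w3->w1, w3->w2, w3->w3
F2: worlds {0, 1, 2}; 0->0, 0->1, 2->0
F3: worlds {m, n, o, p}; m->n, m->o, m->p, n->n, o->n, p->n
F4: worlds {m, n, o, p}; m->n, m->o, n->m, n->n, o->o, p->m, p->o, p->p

F3, F4

This is the axiom for a generalized confluence (Geach) condition; its first-order frame correspondent is forall x forall y (xRy -> exists w (yRw & xRw)).
F1: fails — w0Rw1 but no w with w1Rw and w0Rw.
F2: fails — 0R1 but no w with 1Rw and 0Rw.
F3: satisfies the condition.
F4: satisfies the condition.
Valid on: F3, F4.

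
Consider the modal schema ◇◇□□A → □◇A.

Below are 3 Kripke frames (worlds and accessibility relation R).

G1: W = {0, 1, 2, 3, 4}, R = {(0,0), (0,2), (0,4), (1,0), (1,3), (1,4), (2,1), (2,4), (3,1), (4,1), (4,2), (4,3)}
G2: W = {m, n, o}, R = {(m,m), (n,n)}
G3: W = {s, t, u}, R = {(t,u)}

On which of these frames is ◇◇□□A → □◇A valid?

G2, G3

The schema corresponds to a generalized confluence (Geach) condition: ∀x ∀y ∀z ((xR²y ∧ xRz) → ∃w (yR²w ∧ zRw)).
G1: fails — 1R²3, 1R3 but no w with 3R²w and 3Rw.
G2: satisfies the condition.
G3: satisfies the condition.
Valid on: G2, G3.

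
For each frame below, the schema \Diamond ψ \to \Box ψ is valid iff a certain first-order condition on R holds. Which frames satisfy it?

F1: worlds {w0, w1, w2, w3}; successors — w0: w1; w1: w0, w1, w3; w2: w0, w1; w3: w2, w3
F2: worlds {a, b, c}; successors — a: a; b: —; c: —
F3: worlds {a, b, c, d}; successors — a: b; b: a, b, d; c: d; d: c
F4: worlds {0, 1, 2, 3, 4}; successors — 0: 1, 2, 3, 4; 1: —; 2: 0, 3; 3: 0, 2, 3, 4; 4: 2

F2

This is the axiom for partial functionality; its first-order frame correspondent is \forall x \forall y \forall z (Rxy \wedge Rxz \to y = z).
F1: fails — w1 sees both w0 and w1.
F2: satisfies the condition.
F3: fails — b sees both a and b.
F4: fails — 0 sees both 1 and 2.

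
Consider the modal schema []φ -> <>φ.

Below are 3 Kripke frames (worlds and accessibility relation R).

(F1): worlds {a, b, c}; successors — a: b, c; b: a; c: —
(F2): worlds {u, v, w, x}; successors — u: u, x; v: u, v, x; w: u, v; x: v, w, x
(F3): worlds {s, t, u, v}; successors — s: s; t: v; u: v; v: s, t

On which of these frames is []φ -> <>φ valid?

Frame correspondent (Sahlqvist): forall x exists y Rxy — i.e. seriality.
(F1): fails — world c has no successor.
(F2): satisfies the condition.
(F3): satisfies the condition.

(F2), (F3)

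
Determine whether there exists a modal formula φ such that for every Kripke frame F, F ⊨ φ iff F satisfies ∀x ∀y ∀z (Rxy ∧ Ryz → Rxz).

Yes: it is transitivity, defined by the 4 schema □r → □□r.
Suppose □r→□□r is valid. Take Rxy, Ryz and set V(r)={w : Rxw}. Then □r at x, so □□r at x, so □r at y, so r at z, i.e. Rxz.

Yes, by □r → □□r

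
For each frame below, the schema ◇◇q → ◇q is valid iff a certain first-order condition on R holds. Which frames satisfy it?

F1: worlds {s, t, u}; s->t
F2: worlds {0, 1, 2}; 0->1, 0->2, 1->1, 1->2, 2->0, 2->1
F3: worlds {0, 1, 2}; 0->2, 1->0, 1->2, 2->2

F1, F3

This is the axiom for transitivity; its first-order frame correspondent is ∀x ∀y ∀z (Rxy ∧ Ryz → Rxz).
F1: condition met.
F2: fails — R02 and R20 but not R00.
F3: condition met.
Valid on: F1, F3.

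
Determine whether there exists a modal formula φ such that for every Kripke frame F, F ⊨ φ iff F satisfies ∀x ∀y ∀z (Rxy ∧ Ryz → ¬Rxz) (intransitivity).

Any modally definable frame class is closed under surjective bounded morphisms.
The 5-cycle (worlds s,t,u,v,w with s→t→u→v→w→s) is intransitive. Mapping every world to a single reflexive point • is a surjective bounded morphism; the reflexive point is not intransitive (R••∧R•• but R••).
So no modal formula (or set of formulas) defines exactly the intransitive frames.

No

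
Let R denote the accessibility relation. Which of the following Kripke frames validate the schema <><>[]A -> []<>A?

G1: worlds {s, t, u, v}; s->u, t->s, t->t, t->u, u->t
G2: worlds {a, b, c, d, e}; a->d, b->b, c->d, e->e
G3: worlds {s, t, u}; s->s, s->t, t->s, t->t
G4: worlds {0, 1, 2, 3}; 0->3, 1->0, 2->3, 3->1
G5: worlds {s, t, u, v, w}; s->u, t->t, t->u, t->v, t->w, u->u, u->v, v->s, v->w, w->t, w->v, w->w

G2, G3

The schema corresponds to a generalized confluence (Geach) condition: forall x forall y forall z ((x R^2 y & xRz) -> exists w (yRw & zRw)).
G1: fails — tR²s, tRu but no w with sRw and uRw.
G2: ✓.
G3: ✓.
G4: fails — 0R²1, 0R3 but no w with 1Rw and 3Rw.
G5: fails — sR²v, sRu but no w* with vRw* and uRw*.
Valid on: G2, G3.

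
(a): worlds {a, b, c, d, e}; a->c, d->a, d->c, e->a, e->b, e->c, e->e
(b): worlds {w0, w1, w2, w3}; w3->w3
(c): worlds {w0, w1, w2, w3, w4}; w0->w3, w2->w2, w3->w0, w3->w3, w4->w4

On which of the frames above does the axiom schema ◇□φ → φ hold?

This is the axiom for symmetry; its first-order frame correspondent is ∀x ∀y (Rxy → Ryx).
(a): fails — Reb but not Rbe.
(b): ✓.
(c): ✓.
Valid on: (b), (c).

(b), (c)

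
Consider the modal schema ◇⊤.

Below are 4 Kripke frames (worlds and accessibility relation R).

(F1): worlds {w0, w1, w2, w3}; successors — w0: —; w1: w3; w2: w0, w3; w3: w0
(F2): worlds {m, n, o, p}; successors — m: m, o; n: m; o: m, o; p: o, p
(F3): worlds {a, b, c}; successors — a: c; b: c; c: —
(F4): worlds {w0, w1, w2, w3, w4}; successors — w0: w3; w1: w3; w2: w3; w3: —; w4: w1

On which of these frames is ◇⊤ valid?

(F2)

The schema corresponds to seriality: ∀x ∃y Rxy.
(F1): fails — world w0 has no successor.
(F2): holds.
(F3): fails — world c has no successor.
(F4): fails — world w3 has no successor.
Valid on: (F2).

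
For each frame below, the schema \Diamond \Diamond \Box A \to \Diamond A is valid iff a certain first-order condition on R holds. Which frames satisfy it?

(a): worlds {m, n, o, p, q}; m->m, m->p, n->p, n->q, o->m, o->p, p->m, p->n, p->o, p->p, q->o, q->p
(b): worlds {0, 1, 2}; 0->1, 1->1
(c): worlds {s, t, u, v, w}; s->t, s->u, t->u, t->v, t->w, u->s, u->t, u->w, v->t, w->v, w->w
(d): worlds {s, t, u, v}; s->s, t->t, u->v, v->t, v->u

(a), (b)

The schema corresponds to a generalized confluence (Geach) condition: \forall x \forall y (x R^2 y \to \exists w (yRw \wedge xRw)).
(a): holds.
(b): holds.
(c): fails — sR²w but no w* with wRw* and sRw*.
(d): fails — uR²t but no w with tRw and uRw.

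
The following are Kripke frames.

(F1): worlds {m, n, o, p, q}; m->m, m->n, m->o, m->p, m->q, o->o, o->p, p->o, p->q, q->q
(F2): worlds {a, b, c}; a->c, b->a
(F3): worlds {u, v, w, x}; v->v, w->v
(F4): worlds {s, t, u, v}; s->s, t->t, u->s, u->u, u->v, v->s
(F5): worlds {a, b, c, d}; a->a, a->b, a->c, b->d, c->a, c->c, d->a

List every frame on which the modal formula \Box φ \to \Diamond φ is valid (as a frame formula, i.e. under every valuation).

(F4), (F5)

Frame correspondent (Sahlqvist): \forall x \exists y Rxy — i.e. seriality.
(F1): fails — world n has no successor.
(F2): fails — world c has no successor.
(F3): fails — world u has no successor.
(F4): condition met.
(F5): condition met.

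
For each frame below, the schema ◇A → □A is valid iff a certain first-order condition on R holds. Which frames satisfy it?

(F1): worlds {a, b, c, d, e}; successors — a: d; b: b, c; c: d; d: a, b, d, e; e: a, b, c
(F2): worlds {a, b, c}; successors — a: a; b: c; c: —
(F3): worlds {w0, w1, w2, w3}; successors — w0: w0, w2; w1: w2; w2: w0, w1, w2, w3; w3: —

The schema corresponds to partial functionality: ∀x ∀y ∀z (Rxy ∧ Rxz → y = z).
(F1): fails — b sees both b and c.
(F2): condition met.
(F3): fails — w0 sees both w0 and w2.

(F2)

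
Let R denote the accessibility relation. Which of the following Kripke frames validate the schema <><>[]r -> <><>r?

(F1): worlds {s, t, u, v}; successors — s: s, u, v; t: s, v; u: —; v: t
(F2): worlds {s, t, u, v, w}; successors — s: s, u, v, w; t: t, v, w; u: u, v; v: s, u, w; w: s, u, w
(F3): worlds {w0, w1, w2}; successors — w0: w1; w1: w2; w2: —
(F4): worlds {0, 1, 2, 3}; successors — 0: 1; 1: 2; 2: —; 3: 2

This is the axiom for a generalized confluence (Geach) condition; its first-order frame correspondent is forall x forall y (x R^2 y -> exists w (yRw & x R^2 w)).
(F1): fails — sR²u but no w with uRw and sR²w.
(F2): satisfies the condition.
(F3): fails — w0R²w2 but no w with w2Rw and w0R²w.
(F4): fails — 0R²2 but no w with 2Rw and 0R²w.

(F2)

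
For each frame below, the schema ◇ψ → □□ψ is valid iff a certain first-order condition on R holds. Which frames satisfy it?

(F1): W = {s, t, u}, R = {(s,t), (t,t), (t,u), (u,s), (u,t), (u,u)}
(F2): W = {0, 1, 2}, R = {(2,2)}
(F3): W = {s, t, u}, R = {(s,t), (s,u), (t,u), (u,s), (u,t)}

(F2)

This is the axiom for a generalized confluence (Geach) condition; its first-order frame correspondent is ∀x ∀y ∀z ((xRy ∧ xR²z) → ∃w (y = w ∧ z = w)).
(F1): fails — sRt, sR²u but t ≠ u.
(F2): holds.
(F3): fails — sRt, sR²s but t ≠ s.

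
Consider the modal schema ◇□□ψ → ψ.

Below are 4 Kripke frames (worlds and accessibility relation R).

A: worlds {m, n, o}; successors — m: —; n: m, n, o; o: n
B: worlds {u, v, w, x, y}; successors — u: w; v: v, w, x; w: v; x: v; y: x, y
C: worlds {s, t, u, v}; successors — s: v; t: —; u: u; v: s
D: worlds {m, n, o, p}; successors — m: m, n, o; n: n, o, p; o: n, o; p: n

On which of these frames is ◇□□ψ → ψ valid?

The schema corresponds to a generalized confluence (Geach) condition: ∀x ∀y (xRy → ∃w (yR²w ∧ x = w)).
A: fails — nRm but no w with mR²w and n=w.
B: fails — uRw but no t with wR²t and u=t.
C: fails — sRv but no w with vR²w and s=w.
D: fails — mRn but no w with nR²w and m=w.
Valid on no frame.

none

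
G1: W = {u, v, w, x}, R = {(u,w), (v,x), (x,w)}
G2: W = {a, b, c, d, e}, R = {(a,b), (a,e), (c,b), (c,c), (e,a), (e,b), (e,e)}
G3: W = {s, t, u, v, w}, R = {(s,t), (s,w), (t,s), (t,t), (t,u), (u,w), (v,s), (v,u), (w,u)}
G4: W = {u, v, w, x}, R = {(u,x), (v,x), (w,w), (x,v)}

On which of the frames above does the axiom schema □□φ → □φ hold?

This is the axiom for density; its first-order frame correspondent is ∀x ∀y (Rxy → ∃z (Rxz ∧ Rzy)).
G1: fails — Rxw but no z with Rxz and Rzw.
G2: satisfies the condition.
G3: fails — Ruw but no z with Ruz and Rzw.
G4: fails — Rvx but no z with Rvz and Rzx.

G2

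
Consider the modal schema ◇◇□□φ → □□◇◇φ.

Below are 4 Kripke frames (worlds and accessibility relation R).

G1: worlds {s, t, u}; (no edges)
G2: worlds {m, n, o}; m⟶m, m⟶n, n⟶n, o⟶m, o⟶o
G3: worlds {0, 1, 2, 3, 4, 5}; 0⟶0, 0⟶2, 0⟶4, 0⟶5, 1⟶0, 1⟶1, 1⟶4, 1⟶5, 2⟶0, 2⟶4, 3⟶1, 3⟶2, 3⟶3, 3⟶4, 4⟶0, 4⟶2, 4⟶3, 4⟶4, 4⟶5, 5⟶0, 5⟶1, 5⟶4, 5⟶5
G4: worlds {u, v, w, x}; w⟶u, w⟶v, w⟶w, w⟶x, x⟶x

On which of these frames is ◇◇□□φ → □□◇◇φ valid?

G1, G2, G3

Frame correspondent (Sahlqvist): ∀x ∀y ∀z ((xR²y ∧ xR²z) → ∃w (yR²w ∧ zR²w)) — i.e. a generalized confluence (Geach) condition.
G1: ✓.
G2: ✓.
G3: ✓.
G4: fails — wR²u, wR²u but no t with uR²t and uR²t.
Valid on: G1, G2, G3.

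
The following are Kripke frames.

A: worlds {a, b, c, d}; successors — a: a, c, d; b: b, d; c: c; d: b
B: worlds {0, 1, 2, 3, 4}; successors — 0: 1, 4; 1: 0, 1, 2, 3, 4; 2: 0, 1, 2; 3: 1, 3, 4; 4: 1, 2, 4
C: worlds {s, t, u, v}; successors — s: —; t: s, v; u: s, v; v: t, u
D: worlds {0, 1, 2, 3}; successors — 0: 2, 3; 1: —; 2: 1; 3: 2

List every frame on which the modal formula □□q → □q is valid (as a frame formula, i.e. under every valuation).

The schema corresponds to density: ∀x ∀y (Rxy → ∃z (Rxz ∧ Rzy)).
A: holds.
B: holds.
C: fails — Ruv but no z with Ruz and Rzv.
D: fails — R32 but no z with R3z and Rz2.
Valid on: A, B.

A, B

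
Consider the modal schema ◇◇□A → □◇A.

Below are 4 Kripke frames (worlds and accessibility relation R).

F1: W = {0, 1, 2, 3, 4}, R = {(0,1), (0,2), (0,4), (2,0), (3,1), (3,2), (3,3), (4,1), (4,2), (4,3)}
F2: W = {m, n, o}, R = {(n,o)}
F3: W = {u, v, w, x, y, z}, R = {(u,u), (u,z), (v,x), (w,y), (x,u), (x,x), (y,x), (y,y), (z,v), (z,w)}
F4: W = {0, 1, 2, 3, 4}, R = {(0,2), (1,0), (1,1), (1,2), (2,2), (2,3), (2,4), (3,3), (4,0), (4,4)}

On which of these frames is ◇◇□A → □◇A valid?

Frame correspondent (Sahlqvist): ∀x ∀y ∀z ((xR²y ∧ xRz) → ∃w (yRw ∧ zRw)) — i.e. a generalized confluence (Geach) condition.
F1: fails — 0R²0, 0R1 but no w with 0Rw and 1Rw.
F2: satisfies the condition.
F3: fails — uR²u, uRz but no t with uRt and zRt.
F4: fails — 1R²3, 1R0 but no w with 3Rw and 0Rw.
Valid on: F2.

F2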